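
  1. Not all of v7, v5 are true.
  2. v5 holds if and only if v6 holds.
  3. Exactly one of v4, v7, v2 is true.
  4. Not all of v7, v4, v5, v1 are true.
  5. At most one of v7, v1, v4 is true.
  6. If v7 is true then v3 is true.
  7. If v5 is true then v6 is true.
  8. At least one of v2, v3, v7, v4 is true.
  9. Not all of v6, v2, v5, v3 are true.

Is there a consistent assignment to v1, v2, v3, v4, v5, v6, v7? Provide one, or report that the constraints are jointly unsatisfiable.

v1 = False, v2 = False, v3 = False, v4 = True, v5 = True, v6 = True, v7 = False

  (1) {v7, v5}: 1/2 true — not all ✓
  (2) v5=T, v6=T — same ✓
  (3) {v4, v7, v2}: 1 true — exactly one ✓
  (4) {v7, v4, v5, v1}: 2/4 true — not all ✓
  (5) {v7, v1, v4}: 1 true — at most one ✓
  (6) v7=F ⇒ v3: vacuous ✓
  (7) v5=T ⇒ v6: T ✓
  (8) {v2, v3, v7, v4}: 1 true — at least one ✓
  (9) {v6, v2, v5, v3}: 2/4 true — not all ✓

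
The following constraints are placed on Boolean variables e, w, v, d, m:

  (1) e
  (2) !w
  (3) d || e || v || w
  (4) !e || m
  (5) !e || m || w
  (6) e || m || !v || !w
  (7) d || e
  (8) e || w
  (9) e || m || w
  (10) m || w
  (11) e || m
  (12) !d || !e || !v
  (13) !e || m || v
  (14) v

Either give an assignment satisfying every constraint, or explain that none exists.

e = True, w = False, v = True, d = False, m = True

Unit clause (e) forces e = True.
Unit clause (!w) forces w = False.
In (!e || m) only m is left, so m = True.
Unit clause (v) forces v = True.
In (!d || !e || !v) only !d is left, so d = False.
All clauses satisfied.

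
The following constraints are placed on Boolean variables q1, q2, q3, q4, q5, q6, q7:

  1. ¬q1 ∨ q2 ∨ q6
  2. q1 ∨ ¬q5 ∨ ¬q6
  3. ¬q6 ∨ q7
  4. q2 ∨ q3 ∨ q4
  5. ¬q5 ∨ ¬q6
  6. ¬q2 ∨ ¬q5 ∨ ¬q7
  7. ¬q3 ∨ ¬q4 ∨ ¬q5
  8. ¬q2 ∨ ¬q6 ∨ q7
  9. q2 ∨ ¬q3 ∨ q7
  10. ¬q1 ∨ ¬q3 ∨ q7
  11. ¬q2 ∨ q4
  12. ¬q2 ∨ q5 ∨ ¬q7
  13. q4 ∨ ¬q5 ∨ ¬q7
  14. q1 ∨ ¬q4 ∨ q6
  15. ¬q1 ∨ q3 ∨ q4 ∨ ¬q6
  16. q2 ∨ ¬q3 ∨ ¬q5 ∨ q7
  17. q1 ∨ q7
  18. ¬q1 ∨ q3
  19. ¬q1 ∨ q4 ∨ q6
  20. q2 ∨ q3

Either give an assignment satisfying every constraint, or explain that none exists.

q1 = False; q2 = False; q3 = True; q4 = True; q5 = False; q6 = True; q7 = True

Set q1 = False.
  then (q1 ∨ q7) forces q7 = True.
Try q2 = True:
  (¬q2 ∨ ¬q5 ∨ ¬q7) forces q5 = False.
  clause (¬q2 ∨ q5 ∨ ¬q7) is falsified — backtrack.
So q2 = False.
  then (q2 ∨ q3) forces q3 = True.
Set q4 = True.
  then (¬q3 ∨ ¬q4 ∨ ¬q5) forces q5 = False.
  then (q1 ∨ ¬q4 ∨ q6) forces q6 = True.
All clauses satisfied.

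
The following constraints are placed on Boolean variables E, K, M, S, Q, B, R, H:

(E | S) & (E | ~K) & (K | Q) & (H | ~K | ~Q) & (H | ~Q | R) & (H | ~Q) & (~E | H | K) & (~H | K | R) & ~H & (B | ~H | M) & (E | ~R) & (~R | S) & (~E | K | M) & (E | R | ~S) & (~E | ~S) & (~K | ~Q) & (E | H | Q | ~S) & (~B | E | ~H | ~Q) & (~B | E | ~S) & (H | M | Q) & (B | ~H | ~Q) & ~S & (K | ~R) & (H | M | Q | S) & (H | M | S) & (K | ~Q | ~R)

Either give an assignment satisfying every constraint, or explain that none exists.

E = True, K = True, M = True, S = False, Q = False, B = False, R = False, H = False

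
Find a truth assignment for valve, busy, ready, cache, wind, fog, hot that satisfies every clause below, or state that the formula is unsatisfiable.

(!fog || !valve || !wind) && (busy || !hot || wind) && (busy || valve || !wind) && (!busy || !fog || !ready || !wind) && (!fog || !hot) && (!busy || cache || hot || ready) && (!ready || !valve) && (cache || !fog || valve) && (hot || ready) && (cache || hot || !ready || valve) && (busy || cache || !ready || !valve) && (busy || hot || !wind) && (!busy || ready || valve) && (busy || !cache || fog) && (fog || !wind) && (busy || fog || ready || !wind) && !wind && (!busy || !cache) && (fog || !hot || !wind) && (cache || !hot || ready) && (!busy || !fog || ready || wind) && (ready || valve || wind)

valve=F, busy=F, ready=T, cache=T, wind=F, fog=T, hot=F

Unit clause (!wind) forces wind = False.
Set valve = False.
  then (ready || valve || wind) forces ready = True.
Set busy = False.
  then (busy || !hot || wind) forces hot = False.
  then (cache || hot || !ready || valve) forces cache = True.
  then (busy || !cache || fog) forces fog = True.
All clauses satisfied.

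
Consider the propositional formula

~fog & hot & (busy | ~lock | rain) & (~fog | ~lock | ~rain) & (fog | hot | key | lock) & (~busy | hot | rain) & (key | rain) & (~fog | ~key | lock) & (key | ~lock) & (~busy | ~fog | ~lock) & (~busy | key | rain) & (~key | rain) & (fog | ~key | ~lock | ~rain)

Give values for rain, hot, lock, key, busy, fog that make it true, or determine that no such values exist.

Unit clause (~fog) forces fog = False.
Unit clause (hot) forces hot = True.
Try rain = False:
  (key | rain) forces key = True.
  clause (~key | rain) is falsified — backtrack.
So rain = True.
Try lock = True:
  (key | ~lock) forces key = True.
  clause (fog | ~key | ~lock | ~rain) is falsified — backtrack.
So lock = False.
Set key = False.
Set busy = True.
All clauses satisfied.

rain = True, hot = True, lock = False, key = False, busy = True, fog = False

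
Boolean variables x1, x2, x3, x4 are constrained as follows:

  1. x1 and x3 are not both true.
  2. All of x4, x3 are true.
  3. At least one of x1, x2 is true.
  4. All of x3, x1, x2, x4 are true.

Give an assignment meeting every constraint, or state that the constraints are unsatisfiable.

Unsatisfiable

Case x1 = True:
  (1) with x1=T forces x3 = False.
  Constraint (2) is violated (x3=F) — contradiction.
Case x1 = False:
  Constraint (4) is violated (x1=F) — contradiction.
Both cases fail — unsatisfiable.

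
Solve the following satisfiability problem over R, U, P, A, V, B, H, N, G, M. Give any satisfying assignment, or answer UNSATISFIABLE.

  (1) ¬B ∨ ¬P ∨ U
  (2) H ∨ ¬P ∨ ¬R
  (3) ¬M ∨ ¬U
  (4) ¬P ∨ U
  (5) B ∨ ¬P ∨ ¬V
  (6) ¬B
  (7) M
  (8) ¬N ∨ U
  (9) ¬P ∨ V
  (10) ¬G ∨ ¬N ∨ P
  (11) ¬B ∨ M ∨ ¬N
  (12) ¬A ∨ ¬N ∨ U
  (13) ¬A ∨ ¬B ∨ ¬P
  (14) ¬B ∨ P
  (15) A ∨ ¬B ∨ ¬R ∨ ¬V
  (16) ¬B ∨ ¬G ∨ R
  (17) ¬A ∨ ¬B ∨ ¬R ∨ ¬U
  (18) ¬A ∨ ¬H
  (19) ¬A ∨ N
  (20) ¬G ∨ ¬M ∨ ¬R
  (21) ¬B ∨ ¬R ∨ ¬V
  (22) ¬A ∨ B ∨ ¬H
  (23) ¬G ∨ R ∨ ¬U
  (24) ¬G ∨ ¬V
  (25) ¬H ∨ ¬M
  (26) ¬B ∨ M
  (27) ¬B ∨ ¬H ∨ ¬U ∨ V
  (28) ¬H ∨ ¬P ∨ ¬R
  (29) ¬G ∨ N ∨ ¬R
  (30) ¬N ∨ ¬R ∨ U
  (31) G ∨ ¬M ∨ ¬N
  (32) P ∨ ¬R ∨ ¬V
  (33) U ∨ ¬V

R: True, U: False, P: False, A: False, V: False, B: False, H: False, N: False, G: False, M: True

Unit clause (¬B) forces B = False.
Unit clause (M) forces M = True.
In (¬H ∨ ¬M) only ¬H is left, so H = False.
In (¬M ∨ ¬U) only ¬U is left, so U = False.
In (¬P ∨ U) only ¬P is left, so P = False.
In (¬N ∨ U) only ¬N is left, so N = False.
In (¬A ∨ N) only ¬A is left, so A = False.
In (U ∨ ¬V) only ¬V is left, so V = False.
Set R = True.
  then (¬G ∨ ¬M ∨ ¬R) forces G = False.
All clauses satisfied.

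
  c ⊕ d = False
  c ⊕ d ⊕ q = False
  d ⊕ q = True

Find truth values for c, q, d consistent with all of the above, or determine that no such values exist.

c: True; q: False; d: True

c ⊕ d = T ⊕ T = False ✓
c ⊕ d ⊕ q = T ⊕ T ⊕ F = False ✓
d ⊕ q = T ⊕ F = True ✓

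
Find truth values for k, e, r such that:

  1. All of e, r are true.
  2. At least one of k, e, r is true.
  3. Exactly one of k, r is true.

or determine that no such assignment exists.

k = False, e = True, r = True

  (1) {e, r}: all 2 true ✓
  (2) {k, e, r}: 2 true — at least one ✓
  (3) {k, r}: 1 true — exactly one ✓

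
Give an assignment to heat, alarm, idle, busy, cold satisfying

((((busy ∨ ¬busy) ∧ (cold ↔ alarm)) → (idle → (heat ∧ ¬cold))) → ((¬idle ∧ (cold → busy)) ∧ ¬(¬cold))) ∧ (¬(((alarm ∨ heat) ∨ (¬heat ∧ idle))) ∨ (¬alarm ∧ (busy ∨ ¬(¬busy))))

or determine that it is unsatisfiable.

heat = False; alarm = False; idle = True; busy = True; cold = False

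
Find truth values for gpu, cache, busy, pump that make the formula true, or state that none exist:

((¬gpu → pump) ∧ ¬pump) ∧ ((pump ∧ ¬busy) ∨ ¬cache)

gpu = True, cache = False, busy = False, pump = False

  (¬gpu → pump) ∧ ¬pump = True
    ¬gpu → pump = True
      ¬gpu = False
    ¬pump = True
  (pump ∧ ¬busy) ∨ ¬cache = True
    pump ∧ ¬busy = False
      ¬busy = True
    ¬cache = True
Both conjuncts True, so the formula holds.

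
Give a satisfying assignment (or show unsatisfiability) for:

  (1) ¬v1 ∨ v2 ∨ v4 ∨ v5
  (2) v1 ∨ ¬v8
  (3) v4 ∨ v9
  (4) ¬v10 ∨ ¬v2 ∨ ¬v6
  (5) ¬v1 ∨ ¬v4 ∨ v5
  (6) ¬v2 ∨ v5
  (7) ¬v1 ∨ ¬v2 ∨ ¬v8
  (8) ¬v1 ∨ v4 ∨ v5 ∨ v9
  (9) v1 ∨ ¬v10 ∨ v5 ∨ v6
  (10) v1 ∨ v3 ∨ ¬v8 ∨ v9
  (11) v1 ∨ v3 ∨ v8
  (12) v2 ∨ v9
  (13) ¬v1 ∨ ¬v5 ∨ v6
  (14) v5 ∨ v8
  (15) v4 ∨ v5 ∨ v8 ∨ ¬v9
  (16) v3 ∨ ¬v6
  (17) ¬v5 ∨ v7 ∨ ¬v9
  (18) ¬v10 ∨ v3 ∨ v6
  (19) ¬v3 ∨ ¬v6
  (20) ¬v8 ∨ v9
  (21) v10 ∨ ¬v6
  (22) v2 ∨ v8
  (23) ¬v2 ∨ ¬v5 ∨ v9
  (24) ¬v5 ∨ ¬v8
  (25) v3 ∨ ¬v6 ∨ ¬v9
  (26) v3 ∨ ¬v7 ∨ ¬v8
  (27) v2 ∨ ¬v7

Set v1 = False.
  then (v1 ∨ ¬v8) forces v8 = False.
  then (v1 ∨ v3 ∨ v8) forces v3 = True.
  then (v5 ∨ v8) forces v5 = True.
  then (¬v3 ∨ ¬v6) forces v6 = False.
  then (v2 ∨ v8) forces v2 = True.
  then (¬v2 ∨ ¬v5 ∨ v9) forces v9 = True.
  then (¬v5 ∨ v7 ∨ ¬v9) forces v7 = True.
Set v4 = False.
Set v10 = False.
All clauses satisfied.

v1 = False; v2 = True; v3 = True; v4 = False; v5 = True; v6 = False; v7 = True; v8 = False; v9 = True; v10 = False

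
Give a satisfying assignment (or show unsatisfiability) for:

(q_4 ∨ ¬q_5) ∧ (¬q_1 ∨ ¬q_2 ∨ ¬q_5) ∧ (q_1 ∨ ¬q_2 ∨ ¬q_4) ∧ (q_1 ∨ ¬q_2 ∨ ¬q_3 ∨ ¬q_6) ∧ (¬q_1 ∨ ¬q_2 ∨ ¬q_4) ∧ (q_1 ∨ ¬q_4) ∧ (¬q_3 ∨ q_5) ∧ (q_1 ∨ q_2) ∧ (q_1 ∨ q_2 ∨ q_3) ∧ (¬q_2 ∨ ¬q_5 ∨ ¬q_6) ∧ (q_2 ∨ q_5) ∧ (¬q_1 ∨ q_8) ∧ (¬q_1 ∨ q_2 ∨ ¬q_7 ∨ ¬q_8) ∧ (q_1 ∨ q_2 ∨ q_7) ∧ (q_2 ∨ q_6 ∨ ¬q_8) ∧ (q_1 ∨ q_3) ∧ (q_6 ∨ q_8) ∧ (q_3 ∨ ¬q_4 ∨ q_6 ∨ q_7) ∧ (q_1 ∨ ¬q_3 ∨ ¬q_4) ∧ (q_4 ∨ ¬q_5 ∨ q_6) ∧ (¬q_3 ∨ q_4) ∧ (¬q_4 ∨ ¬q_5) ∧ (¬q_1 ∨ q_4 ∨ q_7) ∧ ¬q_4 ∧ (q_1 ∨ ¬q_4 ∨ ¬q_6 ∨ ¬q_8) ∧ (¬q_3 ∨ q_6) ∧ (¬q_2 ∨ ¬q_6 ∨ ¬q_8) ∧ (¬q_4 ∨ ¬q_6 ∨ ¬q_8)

q_1: True, q_2: True, q_3: False, q_4: False, q_5: False, q_6: False, q_7: True, q_8: True

Unit clause (¬q_4) forces q_4 = False.
In (q_4 ∨ ¬q_5) only ¬q_5 is left, so q_5 = False.
In (¬q_3 ∨ q_5) only ¬q_3 is left, so q_3 = False.
In (q_2 ∨ q_5) only q_2 is left, so q_2 = True.
In (q_1 ∨ q_3) only q_1 is left, so q_1 = True.
In (¬q_1 ∨ q_4 ∨ q_7) only q_7 is left, so q_7 = True.
In (¬q_1 ∨ q_8) only q_8 is left, so q_8 = True.
In (¬q_2 ∨ ¬q_6 ∨ ¬q_8) only ¬q_6 is left, so q_6 = False.
All clauses satisfied.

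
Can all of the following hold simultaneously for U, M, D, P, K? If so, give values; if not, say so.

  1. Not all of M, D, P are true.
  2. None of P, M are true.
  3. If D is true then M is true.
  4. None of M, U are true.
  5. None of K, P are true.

U = False, M = False, D = False, P = False, K = False

  (1) {M, D, P}: 0/3 true — not all ✓
  (2) {P, M}: 0 true — none ✓
  (3) D=F ⇒ M: vacuous ✓
  (4) {M, U}: 0 true — none ✓
  (5) {K, P}: 0 true — none ✓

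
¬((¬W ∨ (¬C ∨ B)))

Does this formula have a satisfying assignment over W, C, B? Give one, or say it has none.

W = True, C = True, B = False

  ¬((¬W ∨ (¬C ∨ B))) = True
    ¬W ∨ (¬C ∨ B) = False
      ¬W = False
      ¬C ∨ B = False
        ¬C = False
The formula evaluates to True.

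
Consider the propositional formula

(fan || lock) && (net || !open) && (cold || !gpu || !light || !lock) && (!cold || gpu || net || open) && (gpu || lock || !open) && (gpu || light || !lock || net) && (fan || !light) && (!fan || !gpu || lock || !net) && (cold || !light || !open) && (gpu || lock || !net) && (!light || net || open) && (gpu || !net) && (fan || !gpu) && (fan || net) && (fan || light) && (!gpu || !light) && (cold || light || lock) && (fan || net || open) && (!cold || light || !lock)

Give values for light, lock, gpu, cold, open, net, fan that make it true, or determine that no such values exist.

light=F; lock=F; gpu=T; cold=T; open=F; net=F; fan=T

Try light = True:
  (fan || !light) forces fan = True.
  (!gpu || !light) forces gpu = False.
  (gpu || !net) forces net = False.
  (net || !open) forces open = False.
  clause (!light || net || open) is falsified — backtrack.
So light = False.
  then (fan || light) forces fan = True.
Set lock = False.
  then (cold || light || lock) forces cold = True.
Try gpu = False:
  (gpu || lock || !open) forces open = False.
  (!cold || gpu || net || open) forces net = True.
  clause (gpu || lock || !net) is falsified — backtrack.
So gpu = True.
  then (!fan || !gpu || lock || !net) forces net = False.
  then (net || !open) forces open = False.
All clauses satisfied.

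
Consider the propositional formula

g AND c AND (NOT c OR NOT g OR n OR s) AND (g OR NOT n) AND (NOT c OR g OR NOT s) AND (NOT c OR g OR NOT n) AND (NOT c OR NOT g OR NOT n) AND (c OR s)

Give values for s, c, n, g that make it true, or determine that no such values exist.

s = True; c = True; n = False; g = True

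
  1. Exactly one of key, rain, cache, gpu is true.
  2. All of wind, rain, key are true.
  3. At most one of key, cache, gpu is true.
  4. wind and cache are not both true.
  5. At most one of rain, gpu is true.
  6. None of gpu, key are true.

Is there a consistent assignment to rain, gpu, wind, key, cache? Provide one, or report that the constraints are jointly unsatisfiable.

Unsatisfiable

Case key = True:
  Constraint (6) is violated (key=T) — contradiction.
Case key = False:
  Constraint (2) is violated (key=F) — contradiction.
Both cases fail — unsatisfiable.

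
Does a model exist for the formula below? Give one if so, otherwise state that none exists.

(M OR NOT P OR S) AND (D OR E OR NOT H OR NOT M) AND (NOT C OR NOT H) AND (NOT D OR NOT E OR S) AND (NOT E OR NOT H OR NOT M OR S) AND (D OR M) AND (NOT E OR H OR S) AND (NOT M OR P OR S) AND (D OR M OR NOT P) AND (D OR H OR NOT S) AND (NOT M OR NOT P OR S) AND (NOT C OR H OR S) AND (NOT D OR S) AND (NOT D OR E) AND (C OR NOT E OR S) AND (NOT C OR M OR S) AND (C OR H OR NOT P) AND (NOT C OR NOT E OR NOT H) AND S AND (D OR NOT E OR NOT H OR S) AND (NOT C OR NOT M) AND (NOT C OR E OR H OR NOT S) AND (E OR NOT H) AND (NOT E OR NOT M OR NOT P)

H=F; P=T; S=T; E=T; D=T; C=T; M=F

Unit clause (S) forces S = True.
Set H = False.
  then (D OR H OR NOT S) forces D = True.
  then (NOT D OR E) forces E = True.
Set P = True.
  then (C OR H OR NOT P) forces C = True.
  then (NOT C OR NOT M) forces M = False.
All clauses satisfied.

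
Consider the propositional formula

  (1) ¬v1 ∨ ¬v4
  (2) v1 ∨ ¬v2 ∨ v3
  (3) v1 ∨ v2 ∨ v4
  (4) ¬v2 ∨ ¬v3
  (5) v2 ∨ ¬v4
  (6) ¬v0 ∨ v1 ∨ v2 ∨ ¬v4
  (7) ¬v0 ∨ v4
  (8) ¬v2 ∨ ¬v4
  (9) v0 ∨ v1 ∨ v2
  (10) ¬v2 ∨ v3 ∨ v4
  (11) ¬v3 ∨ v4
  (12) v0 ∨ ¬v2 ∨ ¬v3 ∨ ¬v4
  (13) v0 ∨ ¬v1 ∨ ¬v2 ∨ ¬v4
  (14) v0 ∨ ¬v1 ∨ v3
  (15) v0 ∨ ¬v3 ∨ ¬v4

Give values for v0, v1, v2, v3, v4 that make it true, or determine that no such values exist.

Case v4 = True:
  (¬v1 ∨ ¬v4) forces v1 = False.
  (v2 ∨ ¬v4) forces v2 = True.
  Clause (¬v2 ∨ ¬v4) is falsified — contradiction.
Case v4 = False:
  (¬v0 ∨ v4) forces v0 = False.
  (¬v3 ∨ v4) forces v3 = False.
  (¬v2 ∨ v3 ∨ v4) forces v2 = False.
  (v1 ∨ v2 ∨ v4) forces v1 = True.
  Clause (v0 ∨ ¬v1 ∨ v3) is falsified — contradiction.
Both cases fail, so the formula is unsatisfiable.

No satisfying assignment exists.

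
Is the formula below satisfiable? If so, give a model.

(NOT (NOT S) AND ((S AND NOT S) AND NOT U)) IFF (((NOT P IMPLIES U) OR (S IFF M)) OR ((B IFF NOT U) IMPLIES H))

P=F, H=F, U=F, M=F, B=T, S=T

  (NOT (NOT S) AND ((S AND NOT S) AND NOT U)) IFF (((NOT P IMPLIES U) OR (S IFF M)) OR ((B IFF NOT U) IMPLIES H)) = True
    NOT (NOT S) AND ((S AND NOT S) AND NOT U) = False
      NOT (NOT S) = True
        NOT S = False
      (S AND NOT S) AND NOT U = False
        S AND NOT S = False
          NOT S = False
        NOT U = True
    ((NOT P IMPLIES U) OR (S IFF M)) OR ((B IFF NOT U) IMPLIES H) = False
      (NOT P IMPLIES U) OR (S IFF M) = False
        NOT P IMPLIES U = False
          NOT P = True
        S IFF M = False
      (B IFF NOT U) IMPLIES H = False
        B IFF NOT U = True
          NOT U = True
The formula evaluates to True.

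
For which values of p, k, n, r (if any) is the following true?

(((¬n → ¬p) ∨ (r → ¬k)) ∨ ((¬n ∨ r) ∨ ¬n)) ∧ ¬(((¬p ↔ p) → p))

The conjunct ¬(((¬p ↔ p) → p)) is unsatisfiable on its own:
  p=F: evaluates to False.
  p=T: evaluates to False.
So the whole conjunction is unsatisfiable.

Unsatisfiable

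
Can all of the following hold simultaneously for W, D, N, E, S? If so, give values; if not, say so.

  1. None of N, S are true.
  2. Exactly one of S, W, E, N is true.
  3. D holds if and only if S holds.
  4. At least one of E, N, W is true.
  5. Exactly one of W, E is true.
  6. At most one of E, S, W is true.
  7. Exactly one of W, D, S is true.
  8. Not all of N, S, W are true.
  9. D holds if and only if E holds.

W = True, D = False, N = False, E = False, S = False

  (1) {N, S}: 0 true — none ✓
  (2) {S, W, E, N}: 1 true — exactly one ✓
  (3) D=F, S=F — same ✓
  (4) {E, N, W}: 1 true — at least one ✓
  (5) {W, E}: 1 true — exactly one ✓
  (6) {E, S, W}: 1 true — at most one ✓
  (7) {W, D, S}: 1 true — exactly one ✓
  (8) {N, S, W}: 1/3 true — not all ✓
  (9) D=F, E=F — same ✓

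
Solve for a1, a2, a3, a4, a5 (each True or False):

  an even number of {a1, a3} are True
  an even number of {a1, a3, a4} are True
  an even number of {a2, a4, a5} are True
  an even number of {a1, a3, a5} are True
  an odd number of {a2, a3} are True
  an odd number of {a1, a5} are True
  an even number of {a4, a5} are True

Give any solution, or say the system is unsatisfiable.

a1: True; a2: False; a3: True; a4: False; a5: False

{a1, a3}: 2 true → even ✓
{a1, a3, a4}: 2 true → even ✓
{a2, a4, a5}: 0 true → even ✓
{a1, a3, a5}: 2 true → even ✓
{a2, a3}: 1 true → odd ✓
{a1, a5}: 1 true → odd ✓
{a4, a5}: 0 true → even ✓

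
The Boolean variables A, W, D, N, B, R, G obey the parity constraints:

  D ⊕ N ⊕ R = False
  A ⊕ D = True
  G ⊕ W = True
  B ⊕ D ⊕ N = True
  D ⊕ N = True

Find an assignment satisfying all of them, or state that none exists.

A: False, W: True, D: True, N: False, B: False, R: True, G: False

D ⊕ N ⊕ R = T ⊕ F ⊕ T = False ✓
A ⊕ D = F ⊕ T = True ✓
G ⊕ W = F ⊕ T = True ✓
B ⊕ D ⊕ N = F ⊕ T ⊕ F = True ✓
D ⊕ N = T ⊕ F = True ✓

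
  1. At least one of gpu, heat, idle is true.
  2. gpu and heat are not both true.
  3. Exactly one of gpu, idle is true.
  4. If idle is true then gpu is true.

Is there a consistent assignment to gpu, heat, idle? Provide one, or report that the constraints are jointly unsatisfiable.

gpu=T, heat=F, idle=F

  (1) {gpu, heat, idle}: 1 true — at least one ✓
  (2) gpu=T, heat=F — not both ✓
  (3) {gpu, idle}: 1 true — exactly one ✓
  (4) idle=F ⇒ gpu: vacuous ✓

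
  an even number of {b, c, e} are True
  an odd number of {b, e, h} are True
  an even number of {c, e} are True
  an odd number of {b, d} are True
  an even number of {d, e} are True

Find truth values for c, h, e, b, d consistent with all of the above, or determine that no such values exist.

c = True; h = False; e = True; b = False; d = True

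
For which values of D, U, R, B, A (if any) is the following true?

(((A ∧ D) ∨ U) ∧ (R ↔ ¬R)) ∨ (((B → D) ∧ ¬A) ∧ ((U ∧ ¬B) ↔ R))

D: True, U: False, R: False, B: True, A: False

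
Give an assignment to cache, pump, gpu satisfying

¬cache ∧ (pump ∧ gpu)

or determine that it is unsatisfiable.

cache: False, pump: True, gpu: True

  ¬cache = True
  pump ∧ gpu = True
Both conjuncts True, so the formula holds.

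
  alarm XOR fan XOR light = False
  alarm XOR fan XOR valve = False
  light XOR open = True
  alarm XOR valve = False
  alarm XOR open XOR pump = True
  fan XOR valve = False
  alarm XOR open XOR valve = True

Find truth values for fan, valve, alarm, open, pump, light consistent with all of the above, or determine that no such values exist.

fan: False, valve: False, alarm: False, open: True, pump: False, light: False

alarm XOR fan XOR light = F XOR F XOR F = False ✓
alarm XOR fan XOR valve = F XOR F XOR F = False ✓
light XOR open = F XOR T = True ✓
alarm XOR valve = F XOR F = False ✓
alarm XOR open XOR pump = F XOR T XOR F = True ✓
fan XOR valve = F XOR F = False ✓
alarm XOR open XOR valve = F XOR T XOR F = True ✓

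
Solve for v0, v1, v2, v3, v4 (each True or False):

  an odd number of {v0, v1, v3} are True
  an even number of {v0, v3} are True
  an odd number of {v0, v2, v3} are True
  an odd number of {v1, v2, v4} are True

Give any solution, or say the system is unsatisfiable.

v0=F, v1=T, v2=T, v3=F, v4=T

{v0, v1, v3}: 1 true → odd ✓
{v0, v3}: 0 true → even ✓
{v0, v2, v3}: 1 true → odd ✓
{v1, v2, v4}: 3 true → odd ✓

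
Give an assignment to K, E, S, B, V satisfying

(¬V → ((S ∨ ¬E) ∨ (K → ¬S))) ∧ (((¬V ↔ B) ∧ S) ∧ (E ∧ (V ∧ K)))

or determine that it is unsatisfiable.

K = True, E = True, S = True, B = False, V = True

  ¬V → ((S ∨ ¬E) ∨ (K → ¬S)) = True
    ¬V = False
    (S ∨ ¬E) ∨ (K → ¬S) = True
      S ∨ ¬E = True
        ¬E = False
      K → ¬S = False
        ¬S = False
  ((¬V ↔ B) ∧ S) ∧ (E ∧ (V ∧ K)) = True
    (¬V ↔ B) ∧ S = True
      ¬V ↔ B = True
        ¬V = False
    E ∧ (V ∧ K) = True
      V ∧ K = True
Both conjuncts True, so the formula holds.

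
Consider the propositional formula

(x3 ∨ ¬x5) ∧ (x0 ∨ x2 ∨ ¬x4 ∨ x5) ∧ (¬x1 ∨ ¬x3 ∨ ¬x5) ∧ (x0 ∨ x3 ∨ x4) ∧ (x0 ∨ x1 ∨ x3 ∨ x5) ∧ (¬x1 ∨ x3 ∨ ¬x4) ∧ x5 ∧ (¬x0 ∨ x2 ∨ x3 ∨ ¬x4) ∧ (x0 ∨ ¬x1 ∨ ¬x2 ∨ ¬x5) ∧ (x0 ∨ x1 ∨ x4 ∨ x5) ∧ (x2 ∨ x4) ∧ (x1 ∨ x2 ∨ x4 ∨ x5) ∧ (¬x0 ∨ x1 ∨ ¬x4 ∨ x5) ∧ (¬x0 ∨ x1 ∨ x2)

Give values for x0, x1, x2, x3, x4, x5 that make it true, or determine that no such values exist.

Unit clause (x5) forces x5 = True.
In (x3 ∨ ¬x5) only x3 is left, so x3 = True.
In (¬x1 ∨ ¬x3 ∨ ¬x5) only ¬x1 is left, so x1 = False.
Set x0 = False.
Set x2 = True.
Set x4 = False.
All clauses satisfied.

x0 = False; x1 = False; x2 = True; x3 = True; x4 = False; x5 = True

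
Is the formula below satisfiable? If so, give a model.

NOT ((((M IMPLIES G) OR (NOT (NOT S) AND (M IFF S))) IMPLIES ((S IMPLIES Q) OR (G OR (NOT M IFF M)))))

Q = False, M = False, G = False, S = True

  NOT ((((M IMPLIES G) OR (NOT (NOT S) AND (M IFF S))) IMPLIES ((S IMPLIES Q) OR (G OR (NOT M IFF M))))) = True
    ((M IMPLIES G) OR (NOT (NOT S) AND (M IFF S))) IMPLIES ((S IMPLIES Q) OR (G OR (NOT M IFF M))) = False
      (M IMPLIES G) OR (NOT (NOT S) AND (M IFF S)) = True
        M IMPLIES G = True
        NOT (NOT S) AND (M IFF S) = False
          NOT (NOT S) = True
            NOT S = False
          M IFF S = False
      (S IMPLIES Q) OR (G OR (NOT M IFF M)) = False
        S IMPLIES Q = False
        G OR (NOT M IFF M) = False
          NOT M IFF M = False
            NOT M = True
The formula evaluates to True.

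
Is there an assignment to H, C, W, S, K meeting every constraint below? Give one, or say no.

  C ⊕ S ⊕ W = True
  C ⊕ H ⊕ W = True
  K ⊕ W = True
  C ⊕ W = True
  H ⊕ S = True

The formula is unsatisfiable.

Adding constraints 1, 2, 5 mod 2: every variable appears an even number of times on the left, so the left side is 0.
But the right sides sum to 1 (mod 2). 0 ≠ 1 — the system is inconsistent.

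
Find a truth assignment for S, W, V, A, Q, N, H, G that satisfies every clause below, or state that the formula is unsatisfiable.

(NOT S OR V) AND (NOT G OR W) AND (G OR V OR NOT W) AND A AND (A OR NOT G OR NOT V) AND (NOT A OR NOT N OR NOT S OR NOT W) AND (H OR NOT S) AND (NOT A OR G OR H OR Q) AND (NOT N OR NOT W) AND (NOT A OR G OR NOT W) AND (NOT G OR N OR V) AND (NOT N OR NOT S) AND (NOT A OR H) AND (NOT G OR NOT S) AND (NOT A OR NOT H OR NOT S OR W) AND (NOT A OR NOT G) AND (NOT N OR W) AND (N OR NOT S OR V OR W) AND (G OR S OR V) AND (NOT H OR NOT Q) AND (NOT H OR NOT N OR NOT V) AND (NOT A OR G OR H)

S = False; W = False; V = True; A = True; Q = False; N = False; H = True; G = False

Unit clause (A) forces A = True.
In (NOT A OR H) only H is left, so H = True.
In (NOT A OR NOT G) only NOT G is left, so G = False.
In (NOT H OR NOT Q) only NOT Q is left, so Q = False.
In (NOT A OR G OR NOT W) only NOT W is left, so W = False.
In (NOT A OR NOT H OR NOT S OR W) only NOT S is left, so S = False.
In (NOT N OR W) only NOT N is left, so N = False.
In (G OR S OR V) only V is left, so V = True.
All clauses satisfied.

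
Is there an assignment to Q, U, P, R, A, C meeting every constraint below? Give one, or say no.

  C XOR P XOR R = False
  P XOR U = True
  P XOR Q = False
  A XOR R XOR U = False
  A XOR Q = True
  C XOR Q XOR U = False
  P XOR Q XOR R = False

Q=T, U=F, P=T, R=F, A=F, C=T

C XOR P XOR R = T XOR T XOR F = False ✓
P XOR U = T XOR F = True ✓
P XOR Q = T XOR T = False ✓
A XOR R XOR U = F XOR F XOR F = False ✓
A XOR Q = F XOR T = True ✓
C XOR Q XOR U = T XOR T XOR F = False ✓
P XOR Q XOR R = T XOR T XOR F = False ✓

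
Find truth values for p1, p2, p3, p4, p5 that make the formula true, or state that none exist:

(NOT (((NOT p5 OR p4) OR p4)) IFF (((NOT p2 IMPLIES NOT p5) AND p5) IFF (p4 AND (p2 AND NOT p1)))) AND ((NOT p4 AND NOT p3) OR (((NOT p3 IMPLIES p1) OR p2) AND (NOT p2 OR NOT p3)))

p1 = False; p2 = False; p3 = True; p4 = False; p5 = True

  NOT (((NOT p5 OR p4) OR p4)) IFF (((NOT p2 IMPLIES NOT p5) AND p5) IFF (p4 AND (p2 AND NOT p1))) = True
    NOT (((NOT p5 OR p4) OR p4)) = True
      (NOT p5 OR p4) OR p4 = False
        NOT p5 OR p4 = False
          NOT p5 = False
    ((NOT p2 IMPLIES NOT p5) AND p5) IFF (p4 AND (p2 AND NOT p1)) = True
      (NOT p2 IMPLIES NOT p5) AND p5 = False
        NOT p2 IMPLIES NOT p5 = False
          NOT p2 = True
          NOT p5 = False
      p4 AND (p2 AND NOT p1) = False
        p2 AND NOT p1 = False
          NOT p1 = True
  (NOT p4 AND NOT p3) OR (((NOT p3 IMPLIES p1) OR p2) AND (NOT p2 OR NOT p3)) = True
    NOT p4 AND NOT p3 = False
      NOT p4 = True
      NOT p3 = False
    ((NOT p3 IMPLIES p1) OR p2) AND (NOT p2 OR NOT p3) = True
      (NOT p3 IMPLIES p1) OR p2 = True
        NOT p3 IMPLIES p1 = True
          NOT p3 = False
      NOT p2 OR NOT p3 = True
        NOT p2 = True
        NOT p3 = False
Both conjuncts True, so the formula holds.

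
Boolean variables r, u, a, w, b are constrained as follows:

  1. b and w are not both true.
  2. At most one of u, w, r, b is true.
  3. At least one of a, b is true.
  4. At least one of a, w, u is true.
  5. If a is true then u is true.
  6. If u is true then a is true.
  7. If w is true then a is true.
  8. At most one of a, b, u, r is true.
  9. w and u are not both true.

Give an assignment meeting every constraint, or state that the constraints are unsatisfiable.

Case a = True:
  (5) with a=T forces u = True.
  Constraint (8) is violated (a=T, u=T) — contradiction.
Case a = False:
  (3) with a=F forces b = True.
  (1) with b=T forces w = False.
  (2) with b=T forces u = False.
  Constraint (4) is violated (a=F, w=F, u=F) — contradiction.
Both cases fail — unsatisfiable.

Unsatisfiable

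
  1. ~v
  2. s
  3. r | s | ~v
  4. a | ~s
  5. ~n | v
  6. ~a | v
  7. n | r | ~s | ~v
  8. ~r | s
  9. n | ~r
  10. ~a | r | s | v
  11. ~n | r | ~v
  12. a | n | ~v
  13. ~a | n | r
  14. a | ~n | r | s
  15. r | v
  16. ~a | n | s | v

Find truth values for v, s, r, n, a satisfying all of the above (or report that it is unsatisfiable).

Case v = True:
  Clause (~v) is falsified — contradiction.
Case v = False:
  (s) forces s = True.
  (a | ~s) forces a = True.
  Clause (~a | v) is falsified — contradiction.
Both cases fail, so the formula is unsatisfiable.

Unsatisfiable — no assignment works.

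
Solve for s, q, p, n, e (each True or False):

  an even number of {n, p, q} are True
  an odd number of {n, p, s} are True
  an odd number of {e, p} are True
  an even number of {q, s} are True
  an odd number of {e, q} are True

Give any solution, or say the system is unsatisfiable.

Adding constraints 1, 2, 4 mod 2: every variable appears an even number of times on the left, so the left side is 0.
But the right sides sum to 1 (mod 2). 0 ≠ 1 — the system is inconsistent.

Unsatisfiable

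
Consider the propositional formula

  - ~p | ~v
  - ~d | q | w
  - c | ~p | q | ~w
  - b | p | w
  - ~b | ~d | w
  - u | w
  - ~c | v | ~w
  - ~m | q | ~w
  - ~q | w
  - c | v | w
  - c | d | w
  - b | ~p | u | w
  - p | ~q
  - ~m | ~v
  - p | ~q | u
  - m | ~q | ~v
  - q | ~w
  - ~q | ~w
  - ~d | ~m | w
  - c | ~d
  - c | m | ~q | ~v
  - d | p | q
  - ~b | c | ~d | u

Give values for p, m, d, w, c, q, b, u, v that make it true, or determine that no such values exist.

p: True, m: False, d: False, w: False, c: True, q: False, b: False, u: True, v: False

Try p = False:
  (p | ~q) forces q = False.
  (q | ~w) forces w = False.
  (~d | q | w) forces d = False.
  clause (d | p | q) is falsified — backtrack.
So p = True.
  then (~p | ~v) forces v = False.
Set m = False.
Set d = False.
Set w = False.
  then (u | w) forces u = True.
  then (~q | w) forces q = False.
  then (c | v | w) forces c = True.
Set b = False.
All clauses satisfied.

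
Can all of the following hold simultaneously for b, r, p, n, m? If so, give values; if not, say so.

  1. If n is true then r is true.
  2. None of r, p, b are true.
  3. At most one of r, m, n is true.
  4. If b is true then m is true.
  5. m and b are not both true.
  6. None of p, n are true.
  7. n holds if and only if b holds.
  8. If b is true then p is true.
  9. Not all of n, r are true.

b: False, r: False, p: False, n: False, m: True

  (1) n=F ⇒ r: vacuous ✓
  (2) {r, p, b}: 0 true — none ✓
  (3) {r, m, n}: 1 true — at most one ✓
  (4) b=F ⇒ m: vacuous ✓
  (5) m=T, b=F — not both ✓
  (6) {p, n}: 0 true — none ✓
  (7) n=F, b=F — same ✓
  (8) b=F ⇒ p: vacuous ✓
  (9) {n, r}: 0/2 true — not all ✓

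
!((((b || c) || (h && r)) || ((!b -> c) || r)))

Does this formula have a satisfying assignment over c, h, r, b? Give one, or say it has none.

c = False, h = True, r = False, b = False

  !((((b || c) || (h && r)) || ((!b -> c) || r))) = True
    ((b || c) || (h && r)) || ((!b -> c) || r) = False
      (b || c) || (h && r) = False
        b || c = False
        h && r = False
      (!b -> c) || r = False
        !b -> c = False
          !b = True
The formula evaluates to True.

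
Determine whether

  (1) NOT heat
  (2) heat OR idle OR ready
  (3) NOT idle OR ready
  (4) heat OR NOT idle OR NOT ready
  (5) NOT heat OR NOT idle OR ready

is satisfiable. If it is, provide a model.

heat = False, ready = True, idle = False

Unit clause (NOT heat) forces heat = False.
Set ready = True.
  then (heat OR NOT idle OR NOT ready) forces idle = False.
Check each clause:
  (NOT heat): NOT heat holds.
  (heat OR idle OR ready): ready holds.
  (NOT idle OR ready): NOT idle holds.
  (heat OR NOT idle OR NOT ready): NOT idle holds.
  (NOT heat OR NOT idle OR ready): NOT heat holds.
All clauses satisfied.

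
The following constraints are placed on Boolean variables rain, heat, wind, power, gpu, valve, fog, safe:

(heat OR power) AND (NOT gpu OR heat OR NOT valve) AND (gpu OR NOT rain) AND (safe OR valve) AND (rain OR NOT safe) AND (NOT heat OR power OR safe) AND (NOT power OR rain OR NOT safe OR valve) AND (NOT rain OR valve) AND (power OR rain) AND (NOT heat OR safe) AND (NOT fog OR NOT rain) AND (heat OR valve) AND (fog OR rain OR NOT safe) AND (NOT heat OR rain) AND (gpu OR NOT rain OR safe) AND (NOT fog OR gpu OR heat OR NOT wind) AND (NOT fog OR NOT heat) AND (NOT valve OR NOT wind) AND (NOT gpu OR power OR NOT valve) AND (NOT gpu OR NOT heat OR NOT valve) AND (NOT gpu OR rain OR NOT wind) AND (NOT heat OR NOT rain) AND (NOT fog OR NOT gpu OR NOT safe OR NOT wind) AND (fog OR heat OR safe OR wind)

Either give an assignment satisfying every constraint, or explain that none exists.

rain=F, heat=F, wind=F, power=T, gpu=F, valve=T, fog=T, safe=F

Try rain = True:
  (gpu OR NOT rain) forces gpu = True.
  (NOT rain OR valve) forces valve = True.
  (NOT gpu OR heat OR NOT valve) forces heat = True.
  clause (NOT gpu OR NOT heat OR NOT valve) is falsified — backtrack.
So rain = False.
  then (rain OR NOT safe) forces safe = False.
  then (power OR rain) forces power = True.
  then (NOT heat OR safe) forces heat = False.
  then (heat OR valve) forces valve = True.
  then (NOT valve OR NOT wind) forces wind = False.
  then (fog OR heat OR safe OR wind) forces fog = True.
  then (NOT gpu OR heat OR NOT valve) forces gpu = False.
All clauses satisfied.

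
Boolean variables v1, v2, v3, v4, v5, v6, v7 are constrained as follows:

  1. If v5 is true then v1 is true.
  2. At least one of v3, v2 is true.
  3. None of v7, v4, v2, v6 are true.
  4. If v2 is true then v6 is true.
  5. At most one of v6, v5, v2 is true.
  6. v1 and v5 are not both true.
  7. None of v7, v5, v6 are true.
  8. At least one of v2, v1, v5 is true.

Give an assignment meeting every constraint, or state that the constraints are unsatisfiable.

v1 = True, v2 = False, v3 = True, v4 = False, v5 = False, v6 = False, v7 = False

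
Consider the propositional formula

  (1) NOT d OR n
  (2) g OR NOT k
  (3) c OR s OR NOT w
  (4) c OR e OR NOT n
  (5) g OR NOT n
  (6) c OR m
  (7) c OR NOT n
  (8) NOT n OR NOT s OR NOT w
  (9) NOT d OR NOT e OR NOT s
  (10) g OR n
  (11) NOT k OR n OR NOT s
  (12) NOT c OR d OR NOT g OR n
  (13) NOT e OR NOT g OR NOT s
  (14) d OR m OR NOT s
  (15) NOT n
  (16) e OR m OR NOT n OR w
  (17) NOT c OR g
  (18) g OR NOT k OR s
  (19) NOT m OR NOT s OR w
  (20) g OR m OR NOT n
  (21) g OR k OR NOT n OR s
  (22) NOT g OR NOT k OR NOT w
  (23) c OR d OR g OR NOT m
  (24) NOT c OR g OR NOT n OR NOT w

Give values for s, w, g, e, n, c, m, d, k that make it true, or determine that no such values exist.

s = False, w = False, g = True, e = True, n = False, c = False, m = True, d = False, k = True

Unit clause (NOT n) forces n = False.
In (NOT d OR n) only NOT d is left, so d = False.
In (g OR n) only g is left, so g = True.
In (NOT c OR d OR NOT g OR n) only NOT c is left, so c = False.
In (c OR m) only m is left, so m = True.
Set s = False.
  then (c OR s OR NOT w) forces w = False.
Set e = True.
Set k = True.
All clauses satisfied.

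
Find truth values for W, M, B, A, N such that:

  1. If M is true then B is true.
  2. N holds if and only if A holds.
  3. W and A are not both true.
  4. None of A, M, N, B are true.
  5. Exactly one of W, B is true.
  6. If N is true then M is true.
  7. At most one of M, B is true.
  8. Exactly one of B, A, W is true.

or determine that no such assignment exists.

W: True; M: False; B: False; A: False; N: False

  (1) M=F ⇒ B: vacuous ✓
  (2) N=F, A=F — same ✓
  (3) W=T, A=F — not both ✓
  (4) {A, M, N, B}: 0 true — none ✓
  (5) {W, B}: 1 true — exactly one ✓
  (6) N=F ⇒ M: vacuous ✓
  (7) {M, B}: 0 true — at most one ✓
  (8) {B, A, W}: 1 true — exactly one ✓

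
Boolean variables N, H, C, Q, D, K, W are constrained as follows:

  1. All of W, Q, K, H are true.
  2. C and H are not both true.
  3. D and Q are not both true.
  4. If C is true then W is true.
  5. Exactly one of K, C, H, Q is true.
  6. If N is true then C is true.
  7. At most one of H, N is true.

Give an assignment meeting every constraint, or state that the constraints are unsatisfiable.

Unsatisfiable

Case H = True:
  (1) forces W = True.
  (1) forces Q = True.
  Constraint (5) is violated (H=T, Q=T) — contradiction.
Case H = False:
  Constraint (1) is violated (H=F) — contradiction.
Both cases fail — unsatisfiable.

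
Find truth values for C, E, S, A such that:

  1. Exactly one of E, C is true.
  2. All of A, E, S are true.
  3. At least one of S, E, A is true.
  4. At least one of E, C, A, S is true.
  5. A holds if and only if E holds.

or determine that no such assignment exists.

C: False, E: True, S: True, A: True

  (1) {E, C}: 1 true — exactly one ✓
  (2) {A, E, S}: all 3 true ✓
  (3) {S, E, A}: 3 true — at least one ✓
  (4) {E, C, A, S}: 3 true — at least one ✓
  (5) A=T, E=T — same ✓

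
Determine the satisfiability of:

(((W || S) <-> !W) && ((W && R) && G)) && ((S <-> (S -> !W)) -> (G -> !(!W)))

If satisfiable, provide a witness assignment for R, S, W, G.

Case W = True: the conjunct (W || S) <-> !W becomes (True || S) <-> !True = False.
Case W = False: the conjunct W is False.
Both cases fail — unsatisfiable.

Unsatisfiable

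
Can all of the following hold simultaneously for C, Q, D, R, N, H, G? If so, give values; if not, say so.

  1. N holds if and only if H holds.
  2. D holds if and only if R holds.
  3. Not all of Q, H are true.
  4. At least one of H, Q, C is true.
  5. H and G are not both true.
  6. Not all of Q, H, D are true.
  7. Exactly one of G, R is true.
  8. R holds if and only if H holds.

C: True; Q: True; D: False; R: False; N: False; H: False; G: True

  (1) N=F, H=F — same ✓
  (2) D=F, R=F — same ✓
  (3) {Q, H}: 1/2 true — not all ✓
  (4) {H, Q, C}: 2 true — at least one ✓
  (5) H=F, G=T — not both ✓
  (6) {Q, H, D}: 1/3 true — not all ✓
  (7) {G, R}: 1 true — exactly one ✓
  (8) R=F, H=F — same ✓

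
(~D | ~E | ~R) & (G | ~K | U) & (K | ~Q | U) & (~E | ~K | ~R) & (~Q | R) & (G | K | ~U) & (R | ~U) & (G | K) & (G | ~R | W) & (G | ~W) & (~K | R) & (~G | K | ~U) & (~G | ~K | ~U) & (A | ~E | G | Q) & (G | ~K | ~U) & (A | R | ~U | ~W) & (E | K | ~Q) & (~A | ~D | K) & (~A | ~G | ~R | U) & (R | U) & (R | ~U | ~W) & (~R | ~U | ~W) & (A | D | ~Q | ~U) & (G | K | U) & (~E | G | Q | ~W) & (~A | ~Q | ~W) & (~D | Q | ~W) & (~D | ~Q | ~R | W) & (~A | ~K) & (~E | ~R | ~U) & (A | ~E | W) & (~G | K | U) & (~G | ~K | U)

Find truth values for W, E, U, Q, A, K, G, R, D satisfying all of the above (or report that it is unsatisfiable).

The formula is unsatisfiable.

Case K = True:
  (~K | R) forces R = True.
  (~E | ~K | ~R) forces E = False.
  (~A | ~K) forces A = False.
  If G = True:
    (~G | ~K | ~U) forces U = False.
    clause (~G | ~K | U) is falsified.
  If G = False:
    (G | ~K | U) forces U = True.
    clause (G | ~K | ~U) is falsified.
  Every sub-case reaches a contradiction.
Case K = False:
  (G | K) forces G = True.
  (~G | K | ~U) forces U = False.
  Clause (~G | K | U) is falsified — contradiction.
Both cases fail, so the formula is unsatisfiable.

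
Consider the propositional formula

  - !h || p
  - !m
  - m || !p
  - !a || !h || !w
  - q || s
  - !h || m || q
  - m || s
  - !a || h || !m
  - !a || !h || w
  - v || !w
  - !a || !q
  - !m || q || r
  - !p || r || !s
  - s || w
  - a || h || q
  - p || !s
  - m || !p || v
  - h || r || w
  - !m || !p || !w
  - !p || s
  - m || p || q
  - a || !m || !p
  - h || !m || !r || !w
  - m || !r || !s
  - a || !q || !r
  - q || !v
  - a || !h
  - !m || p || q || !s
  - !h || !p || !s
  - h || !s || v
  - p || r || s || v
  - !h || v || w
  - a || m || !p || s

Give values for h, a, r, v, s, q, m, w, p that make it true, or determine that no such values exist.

Case s = True:
  (!m) forces m = False.
  (m || !p) forces p = False.
  Clause (p || !s) is falsified — contradiction.
Case s = False:
  (!m) forces m = False.
  Clause (m || s) is falsified — contradiction.
Both cases fail, so the formula is unsatisfiable.

No satisfying assignment exists.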